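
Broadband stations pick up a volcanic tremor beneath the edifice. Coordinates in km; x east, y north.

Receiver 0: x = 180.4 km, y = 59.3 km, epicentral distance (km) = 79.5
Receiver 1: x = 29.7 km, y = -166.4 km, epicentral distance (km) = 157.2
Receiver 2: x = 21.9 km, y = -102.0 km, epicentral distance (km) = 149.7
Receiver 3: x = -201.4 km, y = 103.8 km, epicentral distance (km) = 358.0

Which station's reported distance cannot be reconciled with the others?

Solve using three stations at a time. Using Receiver 0, Receiver 2, Receiver 3 (subtract circle equations pairwise → linear system) gives (x, y) ≈ (138.6, -8.3).
Distances from that point to each station vs reported:
  Receiver 0: calculated 79.5 vs reported 79.5 → residual 0.0 km
  Receiver 1: calculated 192.0 vs reported 157.2 → residual 34.8 km
  Receiver 2: calculated 149.7 vs reported 149.7 → residual 0.0 km
  Receiver 3: calculated 358.0 vs reported 358.0 → residual 0.0 km
Receiver 0, Receiver 2, Receiver 3 are mutually consistent (residuals ≈ 0); Receiver 1 is off by 34.8 km.

Receiver 1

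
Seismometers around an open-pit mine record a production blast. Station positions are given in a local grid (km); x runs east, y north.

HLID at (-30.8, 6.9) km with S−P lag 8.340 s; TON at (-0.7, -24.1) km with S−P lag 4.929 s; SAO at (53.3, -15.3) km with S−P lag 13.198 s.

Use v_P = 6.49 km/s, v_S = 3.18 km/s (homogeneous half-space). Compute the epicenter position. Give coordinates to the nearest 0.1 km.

Distance from S−P lag: d = Δt · v_P v_S / (v_P − v_S) = Δt · (6.49·3.18)/(6.49−3.18) ≈ 6.2351·Δt.
So d_HLID = 52.00, d_TON = 30.73, d_SAO = 82.29 km.
Circle about each station: (x + 30.8)² + (y − 6.9)² = 52.00²; (x + 0.7)² + (y + 24.1)² = 30.73²; (x − 53.3)² + (y + 15.3)² = 82.29².
Subtracting pairs of circle equations eliminates x²+y² and gives linear equations (the radical axes):
60.2 x − 62.0 y = 1344.72
168.2 x − 44.4 y = -1988.91
Solving the 2×2 system: x ≈ -23.6, y ≈ -44.6 km.

(-23.6, -44.6)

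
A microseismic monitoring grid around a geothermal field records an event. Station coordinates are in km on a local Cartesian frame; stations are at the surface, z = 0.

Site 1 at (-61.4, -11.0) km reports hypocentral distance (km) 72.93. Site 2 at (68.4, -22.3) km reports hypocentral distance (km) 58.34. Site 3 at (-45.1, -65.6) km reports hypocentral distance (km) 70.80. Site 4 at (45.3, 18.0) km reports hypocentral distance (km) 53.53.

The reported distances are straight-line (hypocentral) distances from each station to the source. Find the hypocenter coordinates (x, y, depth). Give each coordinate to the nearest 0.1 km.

x ≈ 10.4 km, y ≈ -22.1 km, depth ≈ 6.3 km

Each station gives a sphere (x−x_i)² + (y−y_i)² + z² = d_i² (stations at z=0).
Subtracting the Site 1 sphere from Site 2 and Site 3: z² cancels, leaving linear equations in x and y:
259.6 x − 22.6 y = 3200.12
32.6 x − 109.2 y = 2752.55
Solving: x ≈ 10.403, y ≈ -22.101 km (keep extra digits for the depth step; rounded: 10.4, -22.1).
Then from the Site 1 sphere: z² = 72.93² − (x + 61.4)² − (y + 11.0)² with x = 10.403, y = -22.101, so z ≈ 6.315 ≈ 6.3 km.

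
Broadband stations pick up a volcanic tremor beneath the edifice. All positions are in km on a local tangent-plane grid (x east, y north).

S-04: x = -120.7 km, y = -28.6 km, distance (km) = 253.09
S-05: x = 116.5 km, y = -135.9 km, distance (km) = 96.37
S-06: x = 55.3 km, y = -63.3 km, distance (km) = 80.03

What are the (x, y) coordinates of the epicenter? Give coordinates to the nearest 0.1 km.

Circle about each station: (x + 120.7)² + (y + 28.6)² = 253.09²; (x − 116.5)² + (y + 135.9)² = 96.37²; (x − 55.3)² + (y + 63.3)² = 80.03².
Subtracting the S-04 equation from the S-05 and S-06 equations removes the quadratic terms:
474.4 x − 214.6 y = 71421.98
352.0 x − 69.4 y = 49328.28
Solving the 2×2 system: x ≈ 132.1, y ≈ -40.8 km.
Check against S-04 (with the unrounded x, y): √((x + 120.7)²+(y + 28.6)²) = 253.09 ≈ 253.09 km. ✓

x ≈ 132.1 km, y ≈ -40.8 km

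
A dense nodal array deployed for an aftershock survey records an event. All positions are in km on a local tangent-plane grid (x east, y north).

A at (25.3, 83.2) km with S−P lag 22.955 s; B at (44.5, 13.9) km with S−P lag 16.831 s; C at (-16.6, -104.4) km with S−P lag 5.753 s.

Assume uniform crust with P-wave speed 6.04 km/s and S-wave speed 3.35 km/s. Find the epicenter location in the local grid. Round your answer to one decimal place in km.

(-47.0, -73.6)

Distance from S−P lag: d = Δt · v_P v_S / (v_P − v_S) = Δt · (6.04·3.35)/(6.04−3.35) ≈ 7.5219·Δt.
So d_A = 172.67, d_B = 126.60, d_C = 43.27 km.
Circle about each station: (x − 25.3)² + (y − 83.2)² = 172.67²; (x − 44.5)² + (y − 13.9)² = 126.60²; (x + 16.6)² + (y + 104.4)² = 43.27².
Subtracting pairs of circle equations eliminates x²+y² and gives linear equations (the radical axes):
38.4 x − 138.6 y = 8398.50
-83.8 x − 375.2 y = 31555.23
Solving the 2×2 system: x ≈ -47.0, y ≈ -73.6 km.
Check against A (with the unrounded x, y): √((x − 25.3)²+(y − 83.2)²) = 172.67 ≈ 172.67 km. ✓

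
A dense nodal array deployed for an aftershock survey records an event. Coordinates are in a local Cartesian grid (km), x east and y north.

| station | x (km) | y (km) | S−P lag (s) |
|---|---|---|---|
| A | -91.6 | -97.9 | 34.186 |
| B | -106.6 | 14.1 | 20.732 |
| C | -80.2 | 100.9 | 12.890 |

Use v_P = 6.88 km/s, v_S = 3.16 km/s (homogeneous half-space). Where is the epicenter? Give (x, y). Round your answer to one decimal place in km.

-7.0 km east, 83.1 km north

Distance from S−P lag: d = Δt · v_P v_S / (v_P − v_S) = Δt · (6.88·3.16)/(6.88−3.16) ≈ 5.8443·Δt.
So d_A = 199.79, d_B = 121.16, d_C = 75.33 km.
Circle about each station: (x + 91.6)² + (y + 97.9)² = 199.79²; (x + 106.6)² + (y − 14.1)² = 121.16²; (x + 80.2)² + (y − 100.9)² = 75.33².
Subtracting the A equation from the B and C equations removes the quadratic terms:
-30.0 x + 224.0 y = 18823.70
22.8 x + 397.6 y = 32879.32
Solving the 2×2 system: x ≈ -7.0, y ≈ 83.1 km.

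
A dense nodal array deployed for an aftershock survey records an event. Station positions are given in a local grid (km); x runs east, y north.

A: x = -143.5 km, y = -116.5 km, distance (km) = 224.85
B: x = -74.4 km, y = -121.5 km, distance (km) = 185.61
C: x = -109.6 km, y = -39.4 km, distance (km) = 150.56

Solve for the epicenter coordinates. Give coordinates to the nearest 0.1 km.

(19.0, 38.9)

Circle about each station: (x + 143.5)² + (y + 116.5)² = 224.85²; (x + 74.4)² + (y + 121.5)² = 185.61²; (x + 109.6)² + (y + 39.4)² = 150.56².
Subtracting pairs of circle equations eliminates x²+y² and gives linear equations (the radical axes):
138.2 x − 10.0 y = 2239.56
67.8 x + 154.2 y = 7289.23
Solving the 2×2 system: x ≈ 19.0, y ≈ 38.9 km.
Check against A (with the unrounded x, y): √((x + 143.5)²+(y + 116.5)²) = 224.87 ≈ 224.85 km. ✓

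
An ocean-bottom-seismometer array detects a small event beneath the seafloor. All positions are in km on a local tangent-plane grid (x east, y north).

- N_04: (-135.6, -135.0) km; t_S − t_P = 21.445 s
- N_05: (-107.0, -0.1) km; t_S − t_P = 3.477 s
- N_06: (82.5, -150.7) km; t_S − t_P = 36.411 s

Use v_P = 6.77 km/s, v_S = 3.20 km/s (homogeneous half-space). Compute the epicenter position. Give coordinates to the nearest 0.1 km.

Distance from S−P lag: d = Δt · v_P v_S / (v_P − v_S) = Δt · (6.77·3.20)/(6.77−3.20) ≈ 6.0683·Δt.
So d_N_04 = 130.14, d_N_05 = 21.10, d_N_06 = 220.95 km.
Circle about each station: (x + 135.6)² + (y + 135.0)² = 130.14²; (x + 107.0)² + (y + 0.1)² = 21.10²; (x − 82.5)² + (y + 150.7)² = 220.95².
Subtracting the N_04 equation from the N_05 and N_06 equations removes the quadratic terms:
57.2 x + 269.8 y = -8672.14
436.2 x − 31.4 y = -38978.10
Solving the 2×2 system: x ≈ -90.3, y ≈ -13.0 km.
Check against N_04 (with the unrounded x, y): √((x + 135.6)²+(y + 135.0)²) = 130.14 ≈ 130.14 km. ✓

-90.3 km east, -13.0 km north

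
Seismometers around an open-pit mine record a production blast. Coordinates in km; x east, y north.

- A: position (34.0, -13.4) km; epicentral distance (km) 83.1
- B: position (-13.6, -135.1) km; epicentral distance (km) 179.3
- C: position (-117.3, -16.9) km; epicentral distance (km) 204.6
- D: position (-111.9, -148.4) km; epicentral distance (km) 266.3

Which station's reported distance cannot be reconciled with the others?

Solve using three stations at a time. Using A, B, D (subtract circle equations pairwise → linear system) gives (x, y) ≈ (116.9, -12.3).
Distances from that point to each station vs reported:
  A: calculated 82.9 vs reported 83.1 → residual 0.2 km
  B: calculated 179.2 vs reported 179.3 → residual 0.1 km
  C: calculated 234.3 vs reported 204.6 → residual 29.7 km
  D: calculated 266.2 vs reported 266.3 → residual 0.1 km
A, B, D are mutually consistent (residuals ≈ 0); C is off by 29.7 km.

C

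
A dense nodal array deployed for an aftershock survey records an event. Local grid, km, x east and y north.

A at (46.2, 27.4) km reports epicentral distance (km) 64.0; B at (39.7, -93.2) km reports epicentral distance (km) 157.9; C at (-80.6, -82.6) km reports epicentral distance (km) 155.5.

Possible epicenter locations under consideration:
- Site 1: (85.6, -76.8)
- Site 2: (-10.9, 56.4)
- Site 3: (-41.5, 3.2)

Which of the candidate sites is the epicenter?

For each candidate, compare |candidate − station| to the reported distance:
Site 1: residuals A 47.4, B 109.2, C 10.8 → max 109.2 km
Site 2: residuals A 0.0, B 0.0, C 0.0 → max 0.0 km
Site 3: residuals A 27.0, B 31.9, C 61.2 → max 61.2 km
Only Site 2 has all residuals ≈ 0.

Site 2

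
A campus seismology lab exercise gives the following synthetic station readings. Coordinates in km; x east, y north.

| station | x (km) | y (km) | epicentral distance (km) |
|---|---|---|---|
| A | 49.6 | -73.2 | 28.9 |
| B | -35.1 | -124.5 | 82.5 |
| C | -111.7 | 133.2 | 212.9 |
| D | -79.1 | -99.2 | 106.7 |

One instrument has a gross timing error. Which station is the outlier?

Solve using three stations at a time. Using A, B, D (subtract circle equations pairwise → linear system) gives (x, y) ≈ (21.9, -64.9).
Distances from that point to each station vs reported:
  A: calculated 28.9 vs reported 28.9 → residual 0.0 km
  B: calculated 82.5 vs reported 82.5 → residual 0.0 km
  C: calculated 239.0 vs reported 212.9 → residual 26.1 km
  D: calculated 106.7 vs reported 106.7 → residual 0.0 km
A, B, D are mutually consistent (residuals ≈ 0); C is off by 26.1 km.

C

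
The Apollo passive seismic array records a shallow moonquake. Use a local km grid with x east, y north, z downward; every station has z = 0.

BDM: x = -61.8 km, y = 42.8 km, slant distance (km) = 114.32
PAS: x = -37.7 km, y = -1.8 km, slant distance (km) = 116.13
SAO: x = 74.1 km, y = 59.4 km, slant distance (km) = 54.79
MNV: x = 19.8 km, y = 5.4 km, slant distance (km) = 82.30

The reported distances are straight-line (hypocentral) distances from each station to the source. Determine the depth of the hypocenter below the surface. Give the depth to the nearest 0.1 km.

Each station gives a sphere (x−x_i)² + (y−y_i)² + z² = d_i² (stations at z=0).
Subtracting the BDM sphere from PAS and SAO: z² cancels, leaving linear equations in x and y:
48.2 x − 89.2 y = -4643.66
271.8 x + 33.2 y = 13435.21
Solving: x ≈ 40.405, y ≈ 73.892 km (keep extra digits for the depth step; rounded: 40.4, 73.9).
Then from the BDM sphere: z² = 114.32² − (x + 61.8)² − (y − 42.8)² with x = 40.405, y = 73.892, so z ≈ 40.700 ≈ 40.7 km.

depth ≈ 40.7 km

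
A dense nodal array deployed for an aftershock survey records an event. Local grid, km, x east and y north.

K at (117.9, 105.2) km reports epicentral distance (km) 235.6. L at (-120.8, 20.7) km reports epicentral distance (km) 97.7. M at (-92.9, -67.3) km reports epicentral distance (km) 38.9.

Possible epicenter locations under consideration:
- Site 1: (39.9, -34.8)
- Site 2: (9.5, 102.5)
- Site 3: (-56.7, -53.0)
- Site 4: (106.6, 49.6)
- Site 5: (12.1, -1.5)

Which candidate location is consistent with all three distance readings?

For each candidate, compare |candidate − station| to the reported distance:
Site 1: residuals K 75.3, L 72.3, M 97.8 → max 97.8 km
Site 2: residuals K 127.2, L 56.1, M 159.4 → max 159.4 km
Site 3: residuals K 0.0, L 0.0, M 0.0 → max 0.0 km
Site 4: residuals K 178.9, L 131.5, M 192.3 → max 192.3 km
Site 5: residuals K 85.3, L 37.0, M 85.0 → max 85.3 km
Only Site 3 has all residuals ≈ 0.

Site 3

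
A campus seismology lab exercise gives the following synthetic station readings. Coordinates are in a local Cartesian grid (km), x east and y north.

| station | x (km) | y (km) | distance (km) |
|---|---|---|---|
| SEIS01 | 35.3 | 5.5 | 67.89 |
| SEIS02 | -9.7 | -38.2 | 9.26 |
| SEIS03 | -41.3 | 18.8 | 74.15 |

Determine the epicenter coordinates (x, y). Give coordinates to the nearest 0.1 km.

Circle about each station: (x − 35.3)² + (y − 5.5)² = 67.89²; (x + 9.7)² + (y + 38.2)² = 9.26²; (x + 41.3)² + (y − 18.8)² = 74.15².
Subtracting pairs of circle equations eliminates x²+y² and gives linear equations (the radical axes):
-90.0 x − 87.4 y = 4800.29
-153.2 x + 26.6 y = -106.38
Solving the 2×2 system: x ≈ -7.5, y ≈ -47.2 km.

x ≈ -7.5 km, y ≈ -47.2 km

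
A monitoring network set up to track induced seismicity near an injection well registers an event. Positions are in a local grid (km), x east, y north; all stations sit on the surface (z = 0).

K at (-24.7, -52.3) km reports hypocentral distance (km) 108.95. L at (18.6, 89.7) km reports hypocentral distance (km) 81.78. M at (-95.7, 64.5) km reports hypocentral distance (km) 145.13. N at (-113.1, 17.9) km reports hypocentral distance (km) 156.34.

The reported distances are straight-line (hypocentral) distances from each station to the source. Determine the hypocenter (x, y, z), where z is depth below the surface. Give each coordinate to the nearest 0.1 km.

(35.8, 25.1, 47.1)

Each station gives a sphere (x−x_i)² + (y−y_i)² + z² = d_i² (stations at z=0).
Subtracting the K sphere from L and M: z² cancels, leaving linear equations in x and y:
86.6 x + 284.0 y = 10228.80
-142.0 x + 233.6 y = 780.75
Solving: x ≈ 35.796, y ≈ 25.102 km (keep extra digits for the depth step; rounded: 35.8, 25.1).
Then from the K sphere: z² = 108.95² − (x + 24.7)² − (y + 52.3)² with x = 35.796, y = 25.102, so z ≈ 47.109 ≈ 47.1 km.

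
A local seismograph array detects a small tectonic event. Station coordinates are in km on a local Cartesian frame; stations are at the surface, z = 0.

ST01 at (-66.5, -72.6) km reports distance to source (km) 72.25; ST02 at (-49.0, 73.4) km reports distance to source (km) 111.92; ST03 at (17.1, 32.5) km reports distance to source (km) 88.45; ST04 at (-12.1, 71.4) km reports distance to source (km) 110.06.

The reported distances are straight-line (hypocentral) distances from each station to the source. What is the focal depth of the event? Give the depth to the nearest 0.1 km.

Each station gives a sphere (x−x_i)² + (y−y_i)² + z² = d_i² (stations at z=0).
Subtracting the ST01 sphere from ST02 and ST03: z² cancels, leaving linear equations in x and y:
35.0 x + 292.0 y = -9210.47
167.2 x + 210.2 y = -10947.69
Solving: x ≈ -30.403, y ≈ -27.898 km (keep extra digits for the depth step; rounded: -30.4, -27.9).
Then from the ST01 sphere: z² = 72.25² − (x + 66.5)² − (y + 72.6)² with x = -30.403, y = -27.898, so z ≈ 43.804 ≈ 43.8 km.

z ≈ 43.8 km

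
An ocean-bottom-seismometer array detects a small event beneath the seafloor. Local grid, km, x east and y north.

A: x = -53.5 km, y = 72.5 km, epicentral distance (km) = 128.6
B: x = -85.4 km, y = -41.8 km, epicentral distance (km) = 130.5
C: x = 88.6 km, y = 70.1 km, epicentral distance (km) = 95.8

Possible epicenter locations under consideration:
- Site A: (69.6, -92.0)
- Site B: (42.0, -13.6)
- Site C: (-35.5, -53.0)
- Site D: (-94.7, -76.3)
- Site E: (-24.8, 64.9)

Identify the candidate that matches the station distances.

Site B

For each candidate, compare |candidate − station| to the reported distance:
Site A: residuals A 76.9, B 32.4, C 67.4 → max 76.9 km
Site B: residuals A 0.0, B 0.0, C 0.0 → max 0.0 km
Site C: residuals A 1.8, B 79.4, C 79.0 → max 79.4 km
Site D: residuals A 25.8, B 94.8, C 138.8 → max 138.8 km
Site E: residuals A 98.9, B 7.8, C 17.7 → max 98.9 km
Only Site B has all residuals ≈ 0.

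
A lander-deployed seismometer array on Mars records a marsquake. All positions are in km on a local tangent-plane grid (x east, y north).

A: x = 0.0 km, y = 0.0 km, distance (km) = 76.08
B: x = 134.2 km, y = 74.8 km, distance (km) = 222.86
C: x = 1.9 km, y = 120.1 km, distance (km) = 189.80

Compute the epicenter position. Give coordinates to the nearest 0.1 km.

Circle about each station: x² + y² = 76.08²; (x − 134.2)² + (y − 74.8)² = 222.86²; (x − 1.9)² + (y − 120.1)² = 189.80².
Subtracting the A equation from the B and C equations removes the quadratic terms:
268.4 x + 149.6 y = -20273.73
3.8 x + 240.2 y = -15808.25
Solving the 2×2 system: x ≈ -39.2, y ≈ -65.2 km.

x ≈ -39.2 km, y ≈ -65.2 km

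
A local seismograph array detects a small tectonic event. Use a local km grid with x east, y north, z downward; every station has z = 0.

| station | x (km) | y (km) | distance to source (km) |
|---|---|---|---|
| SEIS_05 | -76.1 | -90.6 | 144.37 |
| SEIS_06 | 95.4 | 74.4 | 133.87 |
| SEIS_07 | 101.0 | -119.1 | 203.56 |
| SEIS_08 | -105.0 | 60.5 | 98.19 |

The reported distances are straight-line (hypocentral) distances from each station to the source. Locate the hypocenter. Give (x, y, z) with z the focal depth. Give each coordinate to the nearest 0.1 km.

Each station gives a sphere (x−x_i)² + (y−y_i)² + z² = d_i² (stations at z=0).
Subtracting the SEIS_05 sphere from SEIS_06 and SEIS_07: z² cancels, leaving linear equations in x and y:
343.0 x + 330.0 y = 3558.47
354.2 x − 57.0 y = -10207.74
Solving: x ≈ -23.203, y ≈ 34.900 km (keep extra digits for the depth step; rounded: -23.2, 34.9).
Then from the SEIS_05 sphere: z² = 144.37² − (x + 76.1)² − (y + 90.6)² with x = -23.203, y = 34.900, so z ≈ 47.899 ≈ 47.9 km.
Check against SEIS_08 (with the unrounded solution): distance 98.19 ≈ 98.19 km. ✓

(-23.2, 34.9, 47.9)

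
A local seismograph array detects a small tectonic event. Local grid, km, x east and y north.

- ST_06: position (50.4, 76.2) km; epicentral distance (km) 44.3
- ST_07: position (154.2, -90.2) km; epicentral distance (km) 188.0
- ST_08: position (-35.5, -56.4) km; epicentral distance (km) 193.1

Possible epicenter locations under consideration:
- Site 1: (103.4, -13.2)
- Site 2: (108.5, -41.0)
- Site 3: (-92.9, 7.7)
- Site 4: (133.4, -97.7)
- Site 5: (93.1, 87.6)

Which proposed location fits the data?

For each candidate, compare |candidate − station| to the reported distance:
Site 1: residuals ST_06 59.6, ST_07 95.8, ST_08 47.6 → max 95.8 km
Site 2: residuals ST_06 86.5, ST_07 120.8, ST_08 48.3 → max 120.8 km
Site 3: residuals ST_06 114.5, ST_07 77.8, ST_08 107.1 → max 114.5 km
Site 4: residuals ST_06 148.4, ST_07 165.9, ST_08 19.2 → max 165.9 km
Site 5: residuals ST_06 0.1, ST_07 0.0, ST_08 0.0 → max 0.1 km
Only Site 5 has all residuals ≈ 0.

Site 5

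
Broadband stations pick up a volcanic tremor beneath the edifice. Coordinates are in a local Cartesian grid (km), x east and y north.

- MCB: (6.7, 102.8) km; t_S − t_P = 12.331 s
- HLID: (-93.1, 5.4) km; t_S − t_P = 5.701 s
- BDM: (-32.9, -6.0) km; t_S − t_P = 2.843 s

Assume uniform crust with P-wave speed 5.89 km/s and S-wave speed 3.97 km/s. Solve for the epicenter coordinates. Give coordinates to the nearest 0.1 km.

-40.4 km east, -39.8 km north

Distance from S−P lag: d = Δt · v_P v_S / (v_P − v_S) = Δt · (5.89·3.97)/(5.89−3.97) ≈ 12.1788·Δt.
So d_MCB = 150.18, d_HLID = 69.43, d_BDM = 34.62 km.
Circle about each station: (x − 6.7)² + (y − 102.8)² = 150.18²; (x + 93.1)² + (y − 5.4)² = 69.43²; (x + 32.9)² + (y + 6.0)² = 34.62².
Subtracting pairs of circle equations eliminates x²+y² and gives linear equations (the radical axes):
-199.6 x − 194.8 y = 15817.55
-79.2 x − 217.6 y = 11861.17
Solving the 2×2 system: x ≈ -40.4, y ≈ -39.8 km.
Check against MCB (with the unrounded x, y): √((x − 6.7)²+(y − 102.8)²) = 150.18 ≈ 150.18 km. ✓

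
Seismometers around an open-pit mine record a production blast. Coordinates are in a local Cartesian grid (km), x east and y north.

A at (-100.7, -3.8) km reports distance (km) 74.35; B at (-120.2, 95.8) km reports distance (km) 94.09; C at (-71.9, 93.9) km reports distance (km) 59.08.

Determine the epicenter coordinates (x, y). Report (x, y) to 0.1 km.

Circle about each station: (x + 100.7)² + (y + 3.8)² = 74.35²; (x + 120.2)² + (y − 95.8)² = 94.09²; (x + 71.9)² + (y − 93.9)² = 59.08².
Subtracting the A equation from the B and C equations removes the quadratic terms:
-39.0 x + 199.2 y = 10145.74
57.6 x + 195.4 y = 5869.37
Solving the 2×2 system: x ≈ -42.6, y ≈ 42.6 km.

x ≈ -42.6 km, y ≈ 42.6 km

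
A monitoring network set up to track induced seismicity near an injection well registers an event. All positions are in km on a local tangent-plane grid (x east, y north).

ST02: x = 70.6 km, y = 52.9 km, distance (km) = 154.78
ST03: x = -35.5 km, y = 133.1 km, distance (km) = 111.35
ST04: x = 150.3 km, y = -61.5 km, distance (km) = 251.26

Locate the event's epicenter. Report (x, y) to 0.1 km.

-82.8 km east, 32.3 km north

Circle about each station: (x − 70.6)² + (y − 52.9)² = 154.78²; (x + 35.5)² + (y − 133.1)² = 111.35²; (x − 150.3)² + (y + 61.5)² = 251.26².
Subtracting the ST02 equation from the ST03 and ST04 equations removes the quadratic terms:
-212.2 x + 160.4 y = 22751.12
159.4 x − 228.8 y = -20585.17
Solving the 2×2 system: x ≈ -82.8, y ≈ 32.3 km.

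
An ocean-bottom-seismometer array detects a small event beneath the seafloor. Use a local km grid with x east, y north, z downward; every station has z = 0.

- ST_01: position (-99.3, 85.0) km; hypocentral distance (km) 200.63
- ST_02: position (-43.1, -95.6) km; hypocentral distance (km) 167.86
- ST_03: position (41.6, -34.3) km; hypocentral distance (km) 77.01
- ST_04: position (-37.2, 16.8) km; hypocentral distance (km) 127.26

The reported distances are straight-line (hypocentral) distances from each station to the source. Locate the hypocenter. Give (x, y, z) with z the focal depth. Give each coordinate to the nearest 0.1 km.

(78.0, 7.7, 53.3)

Each station gives a sphere (x−x_i)² + (y−y_i)² + z² = d_i² (stations at z=0).
Subtracting the ST_01 sphere from ST_02 and ST_03: z² cancels, leaving linear equations in x and y:
112.4 x − 361.2 y = 5986.90
281.8 x − 238.6 y = 20143.42
Solving: x ≈ 77.998, y ≈ 7.697 km (keep extra digits for the depth step; rounded: 78.0, 7.7).
Then from the ST_01 sphere: z² = 200.63² − (x + 99.3)² − (y − 85.0)² with x = 77.998, y = 7.697, so z ≈ 53.311 ≈ 53.3 km.
Check against ST_04 (with the unrounded solution): distance 127.26 ≈ 127.26 km. ✓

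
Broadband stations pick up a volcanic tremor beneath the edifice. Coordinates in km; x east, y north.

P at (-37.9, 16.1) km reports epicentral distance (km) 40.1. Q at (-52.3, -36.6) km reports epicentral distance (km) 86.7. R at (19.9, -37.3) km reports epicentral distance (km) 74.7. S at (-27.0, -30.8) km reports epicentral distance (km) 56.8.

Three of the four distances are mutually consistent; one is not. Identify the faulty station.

Solve using three stations at a time. Using P, Q, R (subtract circle equations pairwise → linear system) gives (x, y) ≈ (-2.1, 34.1).
Distances from that point to each station vs reported:
  P: calculated 40.1 vs reported 40.1 → residual 0.0 km
  Q: calculated 86.7 vs reported 86.7 → residual 0.0 km
  R: calculated 74.7 vs reported 74.7 → residual 0.0 km
  S: calculated 69.5 vs reported 56.8 → residual 12.7 km
P, Q, R are mutually consistent (residuals ≈ 0); S is off by 12.7 km.

S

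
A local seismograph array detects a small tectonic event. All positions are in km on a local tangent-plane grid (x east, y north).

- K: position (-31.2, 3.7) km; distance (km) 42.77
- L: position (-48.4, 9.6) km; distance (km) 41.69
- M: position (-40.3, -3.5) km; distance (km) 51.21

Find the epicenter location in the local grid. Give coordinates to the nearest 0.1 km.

Circle about each station: (x + 31.2)² + (y − 3.7)² = 42.77²; (x + 48.4)² + (y − 9.6)² = 41.69²; (x + 40.3)² + (y + 3.5)² = 51.21².
Subtracting the K equation from the L and M equations removes the quadratic terms:
-34.4 x + 11.8 y = 1538.81
-18.2 x − 14.4 y = -143.98
Solving the 2×2 system: x ≈ -28.8, y ≈ 46.4 km.
Check against K (with the unrounded x, y): √((x + 31.2)²+(y − 3.7)²) = 42.78 ≈ 42.77 km. ✓

-28.8 km east, 46.4 km north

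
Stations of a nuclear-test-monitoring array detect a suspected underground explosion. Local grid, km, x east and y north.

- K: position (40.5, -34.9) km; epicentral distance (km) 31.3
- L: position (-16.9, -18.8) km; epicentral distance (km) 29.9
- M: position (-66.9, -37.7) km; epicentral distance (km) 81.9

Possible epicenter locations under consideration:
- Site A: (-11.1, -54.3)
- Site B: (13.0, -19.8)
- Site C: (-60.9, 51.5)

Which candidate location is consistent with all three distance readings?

Site B

For each candidate, compare |candidate − station| to the reported distance:
Site A: residuals K 23.8, L 6.1, M 23.7 → max 23.8 km
Site B: residuals K 0.1, L 0.0, M 0.0 → max 0.1 km
Site C: residuals K 101.9, L 53.0, M 7.5 → max 101.9 km
Only Site B has all residuals ≈ 0.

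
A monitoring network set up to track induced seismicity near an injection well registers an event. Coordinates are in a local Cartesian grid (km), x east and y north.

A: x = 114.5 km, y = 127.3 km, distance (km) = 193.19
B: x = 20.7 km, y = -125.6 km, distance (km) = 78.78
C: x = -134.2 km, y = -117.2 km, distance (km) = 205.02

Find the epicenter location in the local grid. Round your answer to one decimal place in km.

62.3 km east, -58.7 km north

Circle about each station: (x − 114.5)² + (y − 127.3)² = 193.19²; (x − 20.7)² + (y + 125.6)² = 78.78²; (x + 134.2)² + (y + 117.2)² = 205.02².
Subtracting the A equation from the B and C equations removes the quadratic terms:
-187.6 x − 505.8 y = 18004.40
-497.4 x − 489.0 y = -2280.88
Solving the 2×2 system: x ≈ 62.3, y ≈ -58.7 km.
Check against A (with the unrounded x, y): √((x − 114.5)²+(y − 127.3)²) = 193.19 ≈ 193.19 km. ✓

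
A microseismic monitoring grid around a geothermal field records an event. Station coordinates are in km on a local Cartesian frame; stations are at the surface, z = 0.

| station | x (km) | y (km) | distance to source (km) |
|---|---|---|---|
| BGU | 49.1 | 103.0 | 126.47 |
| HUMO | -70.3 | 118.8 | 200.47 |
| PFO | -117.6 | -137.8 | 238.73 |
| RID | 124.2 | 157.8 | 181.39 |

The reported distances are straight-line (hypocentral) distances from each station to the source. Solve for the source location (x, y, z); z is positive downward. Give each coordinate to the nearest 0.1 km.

(75.0, -7.9, 55.0)

Each station gives a sphere (x−x_i)² + (y−y_i)² + z² = d_i² (stations at z=0).
Subtracting the BGU sphere from HUMO and PFO: z² cancels, leaving linear equations in x and y:
-238.8 x + 31.6 y = -18157.84
-333.4 x − 481.6 y = -21198.56
Solving: x ≈ 74.993, y ≈ -7.899 km (keep extra digits for the depth step; rounded: 75.0, -7.9).
Then from the BGU sphere: z² = 126.47² − (x − 49.1)² − (y − 103.0)² with x = 74.993, y = -7.899, so z ≈ 55.006 ≈ 55.0 km.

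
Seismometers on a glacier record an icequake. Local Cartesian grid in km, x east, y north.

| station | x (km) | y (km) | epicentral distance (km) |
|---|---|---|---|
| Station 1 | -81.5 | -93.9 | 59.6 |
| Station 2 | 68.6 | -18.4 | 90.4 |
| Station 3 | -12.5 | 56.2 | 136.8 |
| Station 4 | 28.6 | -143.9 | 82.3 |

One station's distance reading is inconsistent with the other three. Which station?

Solve using three stations at a time. Using Station 1, Station 3, Station 4 (subtract circle equations pairwise → linear system) gives (x, y) ≈ (-23.5, -80.2).
Distances from that point to each station vs reported:
  Station 1: calculated 59.6 vs reported 59.6 → residual 0.0 km
  Station 2: calculated 110.9 vs reported 90.4 → residual 20.5 km
  Station 3: calculated 136.8 vs reported 136.8 → residual 0.0 km
  Station 4: calculated 82.3 vs reported 82.3 → residual 0.0 km
Station 1, Station 3, Station 4 are mutually consistent (residuals ≈ 0); Station 2 is off by 20.5 km.

Station 2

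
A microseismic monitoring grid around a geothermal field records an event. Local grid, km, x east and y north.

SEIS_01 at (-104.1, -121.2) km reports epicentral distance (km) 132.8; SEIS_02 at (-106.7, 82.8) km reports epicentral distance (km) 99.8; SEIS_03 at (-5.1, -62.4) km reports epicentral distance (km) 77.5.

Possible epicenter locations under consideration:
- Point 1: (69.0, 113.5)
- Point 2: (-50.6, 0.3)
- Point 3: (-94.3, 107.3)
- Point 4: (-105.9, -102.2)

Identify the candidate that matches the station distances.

For each candidate, compare |candidate − station| to the reported distance:
Point 1: residuals SEIS_01 158.8, SEIS_02 78.6, SEIS_03 113.4 → max 158.8 km
Point 2: residuals SEIS_01 0.0, SEIS_02 0.0, SEIS_03 0.0 → max 0.0 km
Point 3: residuals SEIS_01 95.9, SEIS_02 72.3, SEIS_03 114.2 → max 114.2 km
Point 4: residuals SEIS_01 113.7, SEIS_02 85.2, SEIS_03 30.9 → max 113.7 km
Only Point 2 has all residuals ≈ 0.

Point 2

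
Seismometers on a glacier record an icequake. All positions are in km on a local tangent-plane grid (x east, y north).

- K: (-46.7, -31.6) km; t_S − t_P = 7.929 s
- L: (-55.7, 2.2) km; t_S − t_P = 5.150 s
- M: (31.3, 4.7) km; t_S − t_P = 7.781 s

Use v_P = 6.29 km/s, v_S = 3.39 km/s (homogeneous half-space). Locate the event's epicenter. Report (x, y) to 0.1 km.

(-23.3, 21.8)

Distance from S−P lag: d = Δt · v_P v_S / (v_P − v_S) = Δt · (6.29·3.39)/(6.29−3.39) ≈ 7.3528·Δt.
So d_K = 58.30, d_L = 37.87, d_M = 57.21 km.
Circle about each station: (x + 46.7)² + (y + 31.6)² = 58.30²; (x + 55.7)² + (y − 2.2)² = 37.87²; (x − 31.3)² + (y − 4.7)² = 57.21².
Subtracting the K equation from the L and M equations removes the quadratic terms:
-18.0 x + 67.6 y = 1892.63
156.0 x + 72.6 y = -2051.76
Solving the 2×2 system: x ≈ -23.3, y ≈ 21.8 km.
Check against K (with the unrounded x, y): √((x + 46.7)²+(y + 31.6)²) = 58.30 ≈ 58.30 km. ✓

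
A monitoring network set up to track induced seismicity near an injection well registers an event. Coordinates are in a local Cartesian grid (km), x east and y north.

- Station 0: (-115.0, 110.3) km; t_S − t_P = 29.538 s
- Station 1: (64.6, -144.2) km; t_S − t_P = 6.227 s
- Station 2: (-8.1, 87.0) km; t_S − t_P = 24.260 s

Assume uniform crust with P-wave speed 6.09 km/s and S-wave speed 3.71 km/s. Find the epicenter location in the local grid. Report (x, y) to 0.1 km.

Distance from S−P lag: d = Δt · v_P v_S / (v_P − v_S) = Δt · (6.09·3.71)/(6.09−3.71) ≈ 9.4932·Δt.
So d_Station 0 = 280.41, d_Station 1 = 59.11, d_Station 2 = 230.31 km.
Circle about each station: (x + 115.0)² + (y − 110.3)² = 280.41²; (x − 64.6)² + (y + 144.2)² = 59.11²; (x + 8.1)² + (y − 87.0)² = 230.31².
Subtracting pairs of circle equations eliminates x²+y² and gives linear equations (the radical axes):
359.2 x − 509.0 y = 74711.49
213.8 x − 46.6 y = 7830.59
Solving the 2×2 system: x ≈ 5.5, y ≈ -142.9 km.
Check against Station 0 (with the unrounded x, y): √((x + 115.0)²+(y − 110.3)²) = 280.42 ≈ 280.41 km. ✓

(5.5, -142.9)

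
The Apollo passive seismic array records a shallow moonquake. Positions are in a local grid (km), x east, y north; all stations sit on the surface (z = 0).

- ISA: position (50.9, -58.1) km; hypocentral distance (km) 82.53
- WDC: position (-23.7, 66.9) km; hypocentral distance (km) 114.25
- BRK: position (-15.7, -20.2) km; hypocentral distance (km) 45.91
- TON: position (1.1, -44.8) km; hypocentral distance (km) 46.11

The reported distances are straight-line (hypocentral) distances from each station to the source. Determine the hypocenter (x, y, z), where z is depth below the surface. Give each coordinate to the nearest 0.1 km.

Each station gives a sphere (x−x_i)² + (y−y_i)² + z² = d_i² (stations at z=0).
Subtracting the ISA sphere from WDC and BRK: z² cancels, leaving linear equations in x and y:
-149.2 x + 250.0 y = -7170.98
-133.2 x + 75.8 y = -608.42
Solving: x ≈ -17.801, y ≈ -39.308 km (keep extra digits for the depth step; rounded: -17.8, -39.3).
Then from the ISA sphere: z² = 82.53² − (x − 50.9)² − (y + 58.1)² with x = -17.801, y = -39.308, so z ≈ 41.692 ≈ 41.7 km.
Check against TON (with the unrounded solution): distance 46.10 ≈ 46.11 km. ✓

x ≈ -17.8 km, y ≈ -39.3 km, depth ≈ 41.7 km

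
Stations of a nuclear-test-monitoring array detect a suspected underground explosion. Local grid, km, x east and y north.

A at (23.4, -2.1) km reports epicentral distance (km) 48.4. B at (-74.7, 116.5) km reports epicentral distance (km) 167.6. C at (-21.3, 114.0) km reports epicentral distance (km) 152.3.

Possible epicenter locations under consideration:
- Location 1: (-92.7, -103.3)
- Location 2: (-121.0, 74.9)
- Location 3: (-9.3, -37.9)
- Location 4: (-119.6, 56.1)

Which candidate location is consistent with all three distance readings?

For each candidate, compare |candidate − station| to the reported distance:
Location 1: residuals A 105.6, B 52.9, C 76.4 → max 105.6 km
Location 2: residuals A 115.2, B 105.4, C 45.2 → max 115.2 km
Location 3: residuals A 0.1, B 0.1, C 0.1 → max 0.1 km
Location 4: residuals A 106.0, B 92.3, C 38.2 → max 106.0 km
Only Location 3 has all residuals ≈ 0.

Location 3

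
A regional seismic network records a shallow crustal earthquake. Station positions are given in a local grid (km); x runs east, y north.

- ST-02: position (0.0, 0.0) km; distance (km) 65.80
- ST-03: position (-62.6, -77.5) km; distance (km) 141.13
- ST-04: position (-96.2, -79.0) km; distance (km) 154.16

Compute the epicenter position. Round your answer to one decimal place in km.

-28.3 km east, 59.4 km north

Circle about each station: x² + y² = 65.80²; (x + 62.6)² + (y + 77.5)² = 141.13²; (x + 96.2)² + (y + 79.0)² = 154.16².
Subtracting pairs of circle equations eliminates x²+y² and gives linear equations (the radical axes):
-125.2 x − 155.0 y = -5663.03
-192.4 x − 158.0 y = -3940.23
Solving the 2×2 system: x ≈ -28.3, y ≈ 59.4 km.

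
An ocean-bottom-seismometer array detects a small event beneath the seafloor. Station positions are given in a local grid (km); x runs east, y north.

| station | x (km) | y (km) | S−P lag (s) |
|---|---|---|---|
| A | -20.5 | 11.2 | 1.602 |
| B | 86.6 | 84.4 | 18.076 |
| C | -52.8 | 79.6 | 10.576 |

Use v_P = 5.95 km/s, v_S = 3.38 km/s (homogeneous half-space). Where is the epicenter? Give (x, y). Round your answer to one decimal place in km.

x ≈ -27.5 km, y ≈ 0.8 km

Distance from S−P lag: d = Δt · v_P v_S / (v_P − v_S) = Δt · (5.95·3.38)/(5.95−3.38) ≈ 7.8253·Δt.
So d_A = 12.54, d_B = 141.45, d_C = 82.76 km.
Circle about each station: (x + 20.5)² + (y − 11.2)² = 12.54²; (x − 86.6)² + (y − 84.4)² = 141.45²; (x + 52.8)² + (y − 79.6)² = 82.76².
Subtracting the A equation from the B and C equations removes the quadratic terms:
214.2 x + 146.4 y = -5773.62
-64.6 x + 136.8 y = 1886.34
Solving the 2×2 system: x ≈ -27.5, y ≈ 0.8 km.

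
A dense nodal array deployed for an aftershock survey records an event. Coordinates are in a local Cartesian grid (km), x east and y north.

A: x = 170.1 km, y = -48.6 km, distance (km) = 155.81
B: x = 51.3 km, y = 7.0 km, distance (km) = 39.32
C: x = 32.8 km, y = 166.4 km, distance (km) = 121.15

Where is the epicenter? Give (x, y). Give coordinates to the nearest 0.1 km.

Circle about each station: (x − 170.1)² + (y + 48.6)² = 155.81²; (x − 51.3)² + (y − 7.0)² = 39.32²; (x − 32.8)² + (y − 166.4)² = 121.15².
Subtracting the A equation from the B and C equations removes the quadratic terms:
-237.6 x + 111.2 y = -5884.59
-274.6 x + 430.0 y = 7068.26
Solving the 2×2 system: x ≈ 46.3, y ≈ 46.0 km.

46.3 km east, 46.0 km north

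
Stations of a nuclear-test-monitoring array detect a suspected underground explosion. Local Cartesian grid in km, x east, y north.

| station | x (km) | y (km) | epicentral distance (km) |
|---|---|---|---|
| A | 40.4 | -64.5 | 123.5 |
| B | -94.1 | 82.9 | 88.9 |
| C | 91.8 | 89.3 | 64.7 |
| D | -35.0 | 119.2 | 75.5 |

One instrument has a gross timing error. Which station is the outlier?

C

Solve using three stations at a time. Using A, B, D (subtract circle equations pairwise → linear system) gives (x, y) ≈ (-12.7, 47.0).
Distances from that point to each station vs reported:
  A: calculated 123.5 vs reported 123.5 → residual 0.0 km
  B: calculated 88.9 vs reported 88.9 → residual 0.0 km
  C: calculated 112.8 vs reported 64.7 → residual 48.1 km
  D: calculated 75.5 vs reported 75.5 → residual 0.0 km
A, B, D are mutually consistent (residuals ≈ 0); C is off by 48.1 km.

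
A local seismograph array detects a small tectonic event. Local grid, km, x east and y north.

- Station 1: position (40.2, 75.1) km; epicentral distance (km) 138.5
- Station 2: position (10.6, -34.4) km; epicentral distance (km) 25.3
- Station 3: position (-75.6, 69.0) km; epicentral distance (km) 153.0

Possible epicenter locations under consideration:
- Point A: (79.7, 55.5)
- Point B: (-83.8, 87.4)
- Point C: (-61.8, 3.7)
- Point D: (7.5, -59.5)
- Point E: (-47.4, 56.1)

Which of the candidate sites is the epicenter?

Point D

For each candidate, compare |candidate − station| to the reported distance:
Point A: residuals Station 1 94.4, Station 2 88.1, Station 3 2.9 → max 94.4 km
Point B: residuals Station 1 13.9, Station 2 128.8, Station 3 132.9 → max 132.9 km
Point C: residuals Station 1 14.0, Station 2 56.5, Station 3 86.3 → max 86.3 km
Point D: residuals Station 1 0.0, Station 2 0.0, Station 3 0.0 → max 0.0 km
Point E: residuals Station 1 48.9, Station 2 82.2, Station 3 122.0 → max 122.0 km
Only Point D has all residuals ≈ 0.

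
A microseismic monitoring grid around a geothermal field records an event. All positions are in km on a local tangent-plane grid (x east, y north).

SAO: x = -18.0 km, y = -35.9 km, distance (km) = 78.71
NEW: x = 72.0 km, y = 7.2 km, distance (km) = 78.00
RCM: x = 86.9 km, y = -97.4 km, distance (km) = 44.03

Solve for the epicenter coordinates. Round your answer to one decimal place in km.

53.6 km east, -68.6 km north

Circle about each station: (x + 18.0)² + (y + 35.9)² = 78.71²; (x − 72.0)² + (y − 7.2)² = 78.00²; (x − 86.9)² + (y + 97.4)² = 44.03².
Subtracting pairs of circle equations eliminates x²+y² and gives linear equations (the radical axes):
180.0 x + 86.2 y = 3734.29
209.8 x − 123.0 y = 19682.18
Solving the 2×2 system: x ≈ 53.6, y ≈ -68.6 km.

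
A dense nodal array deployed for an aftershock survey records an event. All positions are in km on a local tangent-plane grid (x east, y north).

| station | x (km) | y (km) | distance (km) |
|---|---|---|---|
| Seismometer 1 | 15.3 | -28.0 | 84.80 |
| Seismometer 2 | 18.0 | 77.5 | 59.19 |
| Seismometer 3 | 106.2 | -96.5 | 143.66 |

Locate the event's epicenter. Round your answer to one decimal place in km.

64.6 km east, 41.0 km north

Circle about each station: (x − 15.3)² + (y + 28.0)² = 84.80²; (x − 18.0)² + (y − 77.5)² = 59.19²; (x − 106.2)² + (y + 96.5)² = 143.66².
Subtracting the Seismometer 1 equation from the Seismometer 2 and Seismometer 3 equations removes the quadratic terms:
5.4 x + 211.0 y = 8999.74
181.8 x − 137.0 y = 6125.44
Solving the 2×2 system: x ≈ 64.6, y ≈ 41.0 km.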